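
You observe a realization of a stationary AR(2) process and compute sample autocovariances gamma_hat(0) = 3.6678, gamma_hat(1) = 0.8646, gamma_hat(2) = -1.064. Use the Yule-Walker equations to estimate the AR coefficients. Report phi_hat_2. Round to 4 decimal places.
\hat\phi_{2} = -0.3660

The Yule-Walker equations for an AR(p) process read, in matrix form,
  Gamma_p phi = r_p,   with   (Gamma_p)_{ij} = gamma(|i - j|),
                       (r_p)_i = gamma(i),   i,j = 1..p.
Substitute the sample gammas (Toeplitz matrix and right-hand side of size 2):
  Gamma_p = [[3.6678, 0.8646], [0.8646, 3.6678]]
  r_p     = [0.8646, -1.064]
Written out:
  3.6678 phi_1 + 0.8646 phi_2 = 0.8646
  0.8646 phi_1 + 3.6678 phi_2 = -1.064
Solve by Cramer's rule:
  det = gamma(0)^2 - gamma(1)^2 = (3.6678)^2 - (0.8646)^2 = 13.45275684 - 0.74753316 = 12.70522368
  phi_hat_1 = [gamma(1) gamma(0) - gamma(1) gamma(2)] / det = [(0.8646)(3.6678) - (0.8646)(-1.064)] / 12.70522368 = 4.09111428 / 12.70522368 = 0.322
  phi_hat_2 = [gamma(0) gamma(2) - gamma(1)^2] / det = [(3.6678)(-1.064) - (0.8646)^2] / 12.70522368 = -4.65007236 / 12.70522368 = -0.366
So phi_hat = [0.3220, -0.3660].
Therefore phi_hat_2 = -0.3660.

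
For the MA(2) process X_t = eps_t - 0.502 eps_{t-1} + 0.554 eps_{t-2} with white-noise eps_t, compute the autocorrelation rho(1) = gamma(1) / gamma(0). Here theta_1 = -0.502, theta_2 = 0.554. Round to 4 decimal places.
\rho(1) = -0.5004

For an MA(q) process with theta_0 = 1, the autocovariance is
  gamma(k) = sigma^2 * sum_{i=0..q-k} theta_i * theta_{i+k},
and rho(k) = gamma(k) / gamma(0). Sigma^2 cancels.
  numerator   = (1)*(-0.502) + (-0.502)*(0.554) = -0.780108.
  denominator = (1)^2 + (-0.502)^2 + (0.554)^2 = 1.55892.
  rho(1) = -0.780108 / 1.55892 = -0.5004.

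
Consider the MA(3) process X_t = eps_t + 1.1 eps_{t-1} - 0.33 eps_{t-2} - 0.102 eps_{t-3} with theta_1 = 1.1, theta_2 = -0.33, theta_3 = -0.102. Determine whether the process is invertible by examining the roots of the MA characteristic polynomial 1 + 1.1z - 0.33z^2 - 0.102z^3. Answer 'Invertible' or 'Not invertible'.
\text{Not invertible}

The MA(q) characteristic polynomial is P(z) = 1 + 1.1z - 0.33z^2 - 0.102z^3.
Invertibility requires all roots to lie outside the unit circle, i.e. |z| > 1 for every root.
Degree 3: look for a simple real root z0 first, then factor out (1 - z/z0) and solve the remaining quadratic.
Testing z0 = -5: P(-5) = 1 + (1.1)(-5) + (-0.33)(-5)^2 + (-0.102)(-5)^3
  = 1 + (-5.5) + (-8.25) + (12.75) = 0.  So z_0 = -5 is a root, |z_0| = 5.
Divide out the factor (1 + 0.2 z) = (1 - z/z0) (since 1/z0 = -0.2):
  P(z) = (1 + 0.2 z)(1 + (0.9) z + (-0.51) z^2)
  [check: z-coef 0.9 - (-0.2) = 1.1; z^2-coef -0.51 - (-0.2)(0.9) = -0.33; z^3-coef -(-0.2)(-0.51) = -0.102.]
Remaining roots from the quadratic factor 1 + (0.9) z + (-0.51) z^2:
  Set 1 + (0.9) z + (-0.51) z^2 = 0, i.e. a z^2 + b z + c = 0 with a = -0.51, b = 0.9, c = 1.
  Discriminant D = b^2 - 4ac = (0.9)^2 - 4*(-0.51)*1 = 0.81 - (-2.04) = 2.85.
  D >= 0, so the roots are real: z = (-b +/- sqrt(D)) / (2a) = (-0.9 +/- 1.688194) / (-1.02).
    z_1 = (-0.9 + 1.688194) / (-1.02) = -0.7727,   |z_1| = 0.7727.
    z_2 = (-0.9 - 1.688194) / (-1.02) = 2.5374,   |z_2| = 2.5374.
Moduli of all roots: 5.0000, 0.7727, 2.5374.
All moduli strictly greater than 1? No.
Verdict: Not invertible.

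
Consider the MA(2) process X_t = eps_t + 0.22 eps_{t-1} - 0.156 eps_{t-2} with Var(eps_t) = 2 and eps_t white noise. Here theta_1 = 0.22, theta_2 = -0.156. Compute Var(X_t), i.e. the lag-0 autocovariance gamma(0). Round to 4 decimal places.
\gamma(0) = 2.1455

For an MA(q) process X_t = eps_t + sum_i theta_i eps_{t-i} with
Var(eps_t) = sigma^2, the variance is
  gamma(0) = sigma^2 * (1 + sum_i theta_i^2).
  sum_i theta_i^2 = (0.22)^2 + (-0.156)^2 = 0.0484 + 0.024336 = 0.072736.
  gamma(0) = 2 * (1 + 0.072736) = 2 * 1.072736 = 2.145472, which rounds to 2.1455.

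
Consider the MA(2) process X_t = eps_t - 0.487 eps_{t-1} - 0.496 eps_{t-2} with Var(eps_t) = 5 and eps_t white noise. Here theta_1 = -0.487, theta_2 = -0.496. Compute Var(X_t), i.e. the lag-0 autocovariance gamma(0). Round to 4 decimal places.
\gamma(0) = 7.4159

For an MA(q) process X_t = eps_t + sum_i theta_i eps_{t-i} with
Var(eps_t) = sigma^2, the variance is
  gamma(0) = sigma^2 * (1 + sum_i theta_i^2).
  sum_i theta_i^2 = (-0.487)^2 + (-0.496)^2 = 0.237169 + 0.246016 = 0.483185.
  gamma(0) = 5 * (1 + 0.483185) = 5 * 1.483185 = 7.415925, which rounds to 7.4159.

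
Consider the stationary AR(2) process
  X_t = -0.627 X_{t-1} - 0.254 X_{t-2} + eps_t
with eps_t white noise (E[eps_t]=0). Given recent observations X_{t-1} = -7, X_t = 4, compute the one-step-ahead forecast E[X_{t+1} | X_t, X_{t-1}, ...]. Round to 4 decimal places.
E[X_{t+1} \mid \mathcal F_t] = -0.7300

For an AR(p) model X_t = c + sum_i phi_i X_{t-i} + eps_t, the
one-step-ahead conditional mean is
  E[X_{t+1} | X_t, ...] = c + sum_i phi_i X_{t+1-i}.
Substitute known values:
  E[X_{t+1} | ...] = (-0.627) * (4) + (-0.254) * (-7)
                   = -0.7300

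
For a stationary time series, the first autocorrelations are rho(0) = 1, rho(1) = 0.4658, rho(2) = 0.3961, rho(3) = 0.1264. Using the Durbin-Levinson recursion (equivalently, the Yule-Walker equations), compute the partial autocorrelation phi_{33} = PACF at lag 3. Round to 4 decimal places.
\phi_{33} = -0.1650

The PACF at lag k is phi_{kk}, the last component of the solution
to the Yule-Walker system G_k phi = r_k where
  (G_k)_{ij} = rho(|i - j|), (r_k)_i = rho(i), i,j = 1..k.
Equivalently, Durbin-Levinson gives phi_{kk} iteratively:
  phi_{11} = rho(1)
  phi_{kk} = [rho(k) - sum_{j=1..k-1} phi_{k-1,j} rho(k-j)]
            / [1 - sum_{j=1..k-1} phi_{k-1,j} rho(j)],
  phi_{k,j} = phi_{k-1,j} - phi_{kk} phi_{k-1,k-j},  j = 1..k-1.
Step k = 1:
  phi_11 = rho(1) = 0.4658.
Step k = 2:
  phi_22 = [rho(2) - phi_11 rho(1)] / [1 - phi_11 rho(1)] = [0.3961 - (0.4658)(0.4658)] / [1 - (0.4658)(0.4658)]
         = 0.17913036 / 0.78303036 = 0.228766.
  Update: phi_21 = phi_11 - phi_22 phi_11 = 0.4658 - (0.228766)(0.4658) = 0.359241.
Step k = 3:
  phi_33 = [rho(3) - phi_21 rho(2) - phi_22 rho(1)] / [1 - phi_21 rho(1) - phi_22 rho(2)]
    numerator   = 0.1264 - (0.359241)(0.3961) - (0.228766)(0.4658) = -0.12245435
    denominator = 1 - (0.359241)(0.4658) - (0.228766)(0.3961) = 0.74205151
  phi_33 = -0.12245435 / 0.74205151 = -0.165.
Therefore phi_{33} = -0.1650.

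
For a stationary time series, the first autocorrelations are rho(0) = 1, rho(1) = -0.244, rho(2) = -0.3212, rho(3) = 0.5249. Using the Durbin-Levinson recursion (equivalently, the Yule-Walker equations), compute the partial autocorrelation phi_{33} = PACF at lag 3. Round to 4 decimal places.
\phi_{33} = 0.4019

The PACF at lag k is phi_{kk}, the last component of the solution
to the Yule-Walker system G_k phi = r_k where
  (G_k)_{ij} = rho(|i - j|), (r_k)_i = rho(i), i,j = 1..k.
Equivalently, Durbin-Levinson gives phi_{kk} iteratively:
  phi_{11} = rho(1)
  phi_{kk} = [rho(k) - sum_{j=1..k-1} phi_{k-1,j} rho(k-j)]
            / [1 - sum_{j=1..k-1} phi_{k-1,j} rho(j)],
  phi_{k,j} = phi_{k-1,j} - phi_{kk} phi_{k-1,k-j},  j = 1..k-1.
Step k = 1:
  phi_11 = rho(1) = -0.244.
Step k = 2:
  phi_22 = [rho(2) - phi_11 rho(1)] / [1 - phi_11 rho(1)] = [-0.3212 - (-0.244)(-0.244)] / [1 - (-0.244)(-0.244)]
         = -0.380736 / 0.940464 = -0.404838.
  Update: phi_21 = phi_11 - phi_22 phi_11 = -0.244 - (-0.404838)(-0.244) = -0.342781.
Step k = 3:
  phi_33 = [rho(3) - phi_21 rho(2) - phi_22 rho(1)] / [1 - phi_21 rho(1) - phi_22 rho(2)]
    numerator   = 0.5249 - (-0.342781)(-0.3212) - (-0.404838)(-0.244) = 0.31601829
    denominator = 1 - (-0.342781)(-0.244) - (-0.404838)(-0.3212) = 0.78632742
  phi_33 = 0.31601829 / 0.78632742 = 0.4019.
Therefore phi_{33} = 0.4019.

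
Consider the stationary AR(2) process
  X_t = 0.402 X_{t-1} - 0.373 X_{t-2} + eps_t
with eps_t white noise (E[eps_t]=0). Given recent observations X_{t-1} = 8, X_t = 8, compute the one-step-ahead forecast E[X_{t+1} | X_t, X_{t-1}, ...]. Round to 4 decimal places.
E[X_{t+1} \mid \mathcal F_t] = 0.2320

For an AR(p) model X_t = c + sum_i phi_i X_{t-i} + eps_t, the
one-step-ahead conditional mean is
  E[X_{t+1} | X_t, ...] = c + sum_i phi_i X_{t+1-i}.
Substitute known values:
  E[X_{t+1} | ...] = (0.402) * (8) + (-0.373) * (8)
                   = 0.2320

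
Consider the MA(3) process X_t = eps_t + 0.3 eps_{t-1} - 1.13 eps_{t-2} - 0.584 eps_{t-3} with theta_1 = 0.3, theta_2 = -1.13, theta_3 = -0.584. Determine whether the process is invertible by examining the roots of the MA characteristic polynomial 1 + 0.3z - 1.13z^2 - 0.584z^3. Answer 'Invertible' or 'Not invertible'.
\text{Not invertible}

The MA(q) characteristic polynomial is P(z) = 1 + 0.3z - 1.13z^2 - 0.584z^3.
Invertibility requires all roots to lie outside the unit circle, i.e. |z| > 1 for every root.
Degree 3: look for a simple real root z0 first, then factor out (1 - z/z0) and solve the remaining quadratic.
Testing z0 = -1.25: P(-1.25) = 1 + (0.3)(-1.25) + (-1.13)(-1.25)^2 + (-0.584)(-1.25)^3
  = 1 + (-0.375) + (-1.765625) + (1.140625) = 0.  So z_0 = -1.25 is a root, |z_0| = 1.25.
Divide out the factor (1 + 0.8 z) = (1 - z/z0) (since 1/z0 = -0.8):
  P(z) = (1 + 0.8 z)(1 + (-0.5) z + (-0.73) z^2)
  [check: z-coef -0.5 - (-0.8) = 0.3; z^2-coef -0.73 - (-0.8)(-0.5) = -1.13; z^3-coef -(-0.8)(-0.73) = -0.584.]
Remaining roots from the quadratic factor 1 + (-0.5) z + (-0.73) z^2:
  Set 1 + (-0.5) z + (-0.73) z^2 = 0, i.e. a z^2 + b z + c = 0 with a = -0.73, b = -0.5, c = 1.
  Discriminant D = b^2 - 4ac = (-0.5)^2 - 4*(-0.73)*1 = 0.25 - (-2.92) = 3.17.
  D >= 0, so the roots are real: z = (-b +/- sqrt(D)) / (2a) = (0.5 +/- 1.780449) / (-1.46).
    z_1 = (0.5 + 1.780449) / (-1.46) = -1.562,   |z_1| = 1.562.
    z_2 = (0.5 - 1.780449) / (-1.46) = 0.877,   |z_2| = 0.877.
Moduli of all roots: 1.2500, 1.5620, 0.8770.
All moduli strictly greater than 1? No.
Verdict: Not invertible.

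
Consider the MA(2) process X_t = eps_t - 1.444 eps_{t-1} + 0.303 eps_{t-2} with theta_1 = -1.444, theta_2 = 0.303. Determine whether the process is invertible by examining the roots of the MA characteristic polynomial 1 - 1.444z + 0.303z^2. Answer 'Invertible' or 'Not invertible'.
\text{Not invertible}

The MA(q) characteristic polynomial is P(z) = 1 - 1.444z + 0.303z^2.
Invertibility requires all roots to lie outside the unit circle, i.e. |z| > 1 for every root.
Set 1 + (-1.444) z + (0.303) z^2 = 0, i.e. a z^2 + b z + c = 0 with a = 0.303, b = -1.444, c = 1.
Discriminant D = b^2 - 4ac = (-1.444)^2 - 4*(0.303)*1 = 2.085136 - (1.212) = 0.873136.
D >= 0, so the roots are real: z = (-b +/- sqrt(D)) / (2a) = (1.444 +/- 0.934417) / (0.606).
  z_1 = (1.444 + 0.934417) / (0.606) = 3.9248,   |z_1| = 3.9248.
  z_2 = (1.444 - 0.934417) / (0.606) = 0.8409,   |z_2| = 0.8409.
Moduli of all roots: 3.9248, 0.8409.
All moduli strictly greater than 1? No.
Verdict: Not invertible.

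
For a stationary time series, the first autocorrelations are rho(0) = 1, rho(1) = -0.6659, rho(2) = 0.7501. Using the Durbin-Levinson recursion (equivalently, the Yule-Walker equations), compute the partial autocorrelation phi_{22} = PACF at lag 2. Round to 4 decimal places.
\phi_{22} = 0.5510

The PACF at lag k is phi_{kk}, the last component of the solution
to the Yule-Walker system G_k phi = r_k where
  (G_k)_{ij} = rho(|i - j|), (r_k)_i = rho(i), i,j = 1..k.
Equivalently, Durbin-Levinson gives phi_{kk} iteratively:
  phi_{11} = rho(1)
  phi_{kk} = [rho(k) - sum_{j=1..k-1} phi_{k-1,j} rho(k-j)]
            / [1 - sum_{j=1..k-1} phi_{k-1,j} rho(j)],
  phi_{k,j} = phi_{k-1,j} - phi_{kk} phi_{k-1,k-j},  j = 1..k-1.
Step k = 1:
  phi_11 = rho(1) = -0.6659.
Step k = 2:
  phi_22 = [rho(2) - phi_11 rho(1)] / [1 - phi_11 rho(1)] = [0.7501 - (-0.6659)(-0.6659)] / [1 - (-0.6659)(-0.6659)]
         = 0.30667719 / 0.55657719 = 0.551.
Therefore phi_{22} = 0.5510.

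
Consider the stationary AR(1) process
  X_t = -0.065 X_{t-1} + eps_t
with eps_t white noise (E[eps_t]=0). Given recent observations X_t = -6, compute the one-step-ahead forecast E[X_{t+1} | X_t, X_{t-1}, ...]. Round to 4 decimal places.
E[X_{t+1} \mid \mathcal F_t] = 0.3900

For an AR(p) model X_t = c + sum_i phi_i X_{t-i} + eps_t, the
one-step-ahead conditional mean is
  E[X_{t+1} | X_t, ...] = c + sum_i phi_i X_{t+1-i}.
Substitute known values:
  E[X_{t+1} | ...] = (-0.065) * (-6)
                   = 0.3900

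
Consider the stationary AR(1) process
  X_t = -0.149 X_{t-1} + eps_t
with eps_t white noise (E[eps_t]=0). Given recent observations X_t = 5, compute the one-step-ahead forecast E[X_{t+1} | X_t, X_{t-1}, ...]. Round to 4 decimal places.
E[X_{t+1} \mid \mathcal F_t] = -0.7450

For an AR(p) model X_t = c + sum_i phi_i X_{t-i} + eps_t, the
one-step-ahead conditional mean is
  E[X_{t+1} | X_t, ...] = c + sum_i phi_i X_{t+1-i}.
Substitute known values:
  E[X_{t+1} | ...] = (-0.149) * (5)
                   = -0.7450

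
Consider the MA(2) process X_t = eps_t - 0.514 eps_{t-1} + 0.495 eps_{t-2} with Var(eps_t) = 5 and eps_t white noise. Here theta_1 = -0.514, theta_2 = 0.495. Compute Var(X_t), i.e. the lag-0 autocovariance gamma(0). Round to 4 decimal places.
\gamma(0) = 7.5461

For an MA(q) process X_t = eps_t + sum_i theta_i eps_{t-i} with
Var(eps_t) = sigma^2, the variance is
  gamma(0) = sigma^2 * (1 + sum_i theta_i^2).
  sum_i theta_i^2 = (-0.514)^2 + (0.495)^2 = 0.264196 + 0.245025 = 0.509221.
  gamma(0) = 5 * (1 + 0.509221) = 5 * 1.509221 = 7.546105, which rounds to 7.5461.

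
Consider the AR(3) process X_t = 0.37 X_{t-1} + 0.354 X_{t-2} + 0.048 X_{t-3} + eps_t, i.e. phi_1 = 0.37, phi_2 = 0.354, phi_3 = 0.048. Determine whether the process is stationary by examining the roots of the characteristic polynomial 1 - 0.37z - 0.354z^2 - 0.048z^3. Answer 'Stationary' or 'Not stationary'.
\text{Stationary}

The AR(p) characteristic polynomial is P(z) = 1 - 0.37z - 0.354z^2 - 0.048z^3.
Stationarity requires all roots to lie outside the unit circle, i.e. |z| > 1 for every root.
Degree 3: look for a simple real root z0 first, then factor out (1 - z/z0) and solve the remaining quadratic.
Testing z0 = -5: P(-5) = 1 + (-0.37)(-5) + (-0.354)(-5)^2 + (-0.048)(-5)^3
  = 1 + (1.85) + (-8.85) + (6) = 0.  So z_0 = -5 is a root, |z_0| = 5.
Divide out the factor (1 + 0.2 z) = (1 - z/z0) (since 1/z0 = -0.2):
  P(z) = (1 + 0.2 z)(1 + (-0.57) z + (-0.24) z^2)
  [check: z-coef -0.57 - (-0.2) = -0.37; z^2-coef -0.24 - (-0.2)(-0.57) = -0.354; z^3-coef -(-0.2)(-0.24) = -0.048.]
Remaining roots from the quadratic factor 1 + (-0.57) z + (-0.24) z^2:
  Set 1 + (-0.57) z + (-0.24) z^2 = 0, i.e. a z^2 + b z + c = 0 with a = -0.24, b = -0.57, c = 1.
  Discriminant D = b^2 - 4ac = (-0.57)^2 - 4*(-0.24)*1 = 0.3249 - (-0.96) = 1.2849.
  D >= 0, so the roots are real: z = (-b +/- sqrt(D)) / (2a) = (0.57 +/- 1.133534) / (-0.48).
    z_1 = (0.57 + 1.133534) / (-0.48) = -3.549,   |z_1| = 3.549.
    z_2 = (0.57 - 1.133534) / (-0.48) = 1.174,   |z_2| = 1.174.
Moduli of all roots: 5.0000, 3.5490, 1.1740.
All moduli strictly greater than 1? Yes.
Verdict: Stationary.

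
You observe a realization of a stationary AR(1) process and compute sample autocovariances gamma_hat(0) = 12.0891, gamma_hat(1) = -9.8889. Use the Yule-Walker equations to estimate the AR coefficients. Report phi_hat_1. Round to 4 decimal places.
\hat\phi_{1} = -0.8180

The Yule-Walker equations for an AR(p) process read, in matrix form,
  Gamma_p phi = r_p,   with   (Gamma_p)_{ij} = gamma(|i - j|),
                       (r_p)_i = gamma(i),   i,j = 1..p.
Substitute the sample gammas (Toeplitz matrix and right-hand side of size 1):
  Gamma_p = [[12.0891]]
  r_p     = [-9.8889]
With p = 1 this is the single equation gamma(0) phi_1 = gamma(1):
  phi_hat_1 = gamma(1) / gamma(0) = -9.8889 / 12.0891 = -0.8180.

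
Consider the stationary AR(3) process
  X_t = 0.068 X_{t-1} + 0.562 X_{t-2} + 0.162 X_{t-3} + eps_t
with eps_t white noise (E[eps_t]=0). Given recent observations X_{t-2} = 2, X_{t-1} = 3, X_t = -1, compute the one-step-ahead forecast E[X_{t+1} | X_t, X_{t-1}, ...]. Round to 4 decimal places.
E[X_{t+1} \mid \mathcal F_t] = 1.9420

For an AR(p) model X_t = c + sum_i phi_i X_{t-i} + eps_t, the
one-step-ahead conditional mean is
  E[X_{t+1} | X_t, ...] = c + sum_i phi_i X_{t+1-i}.
Substitute known values:
  E[X_{t+1} | ...] = (0.068) * (-1) + (0.562) * (3) + (0.162) * (2)
                   = 1.9420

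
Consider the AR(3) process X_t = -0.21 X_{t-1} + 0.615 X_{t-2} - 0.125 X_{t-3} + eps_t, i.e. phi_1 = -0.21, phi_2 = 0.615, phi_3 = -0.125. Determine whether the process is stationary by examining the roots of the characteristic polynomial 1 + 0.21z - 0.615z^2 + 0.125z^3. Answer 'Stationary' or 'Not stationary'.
\text{Stationary}

The AR(p) characteristic polynomial is P(z) = 1 + 0.21z - 0.615z^2 + 0.125z^3.
Stationarity requires all roots to lie outside the unit circle, i.e. |z| > 1 for every root.
Degree 3: look for a simple real root z0 first, then factor out (1 - z/z0) and solve the remaining quadratic.
Testing z0 = 4: P(4) = 1 + (0.21)(4) + (-0.615)(4)^2 + (0.125)(4)^3
  = 1 + (0.84) + (-9.84) + (8) = 0.  So z_0 = 4 is a root, |z_0| = 4.
Divide out the factor (1 - 0.25 z) = (1 - z/z0) (since 1/z0 = 0.25):
  P(z) = (1 - 0.25 z)(1 + (0.46) z + (-0.5) z^2)
  [check: z-coef 0.46 - (0.25) = 0.21; z^2-coef -0.5 - (0.25)(0.46) = -0.615; z^3-coef -(0.25)(-0.5) = 0.125.]
Remaining roots from the quadratic factor 1 + (0.46) z + (-0.5) z^2:
  Set 1 + (0.46) z + (-0.5) z^2 = 0, i.e. a z^2 + b z + c = 0 with a = -0.5, b = 0.46, c = 1.
  Discriminant D = b^2 - 4ac = (0.46)^2 - 4*(-0.5)*1 = 0.2116 - (-2) = 2.2116.
  D >= 0, so the roots are real: z = (-b +/- sqrt(D)) / (2a) = (-0.46 +/- 1.487145) / (-1).
    z_1 = (-0.46 + 1.487145) / (-1) = -1.0271,   |z_1| = 1.0271.
    z_2 = (-0.46 - 1.487145) / (-1) = 1.9471,   |z_2| = 1.9471.
Moduli of all roots: 4.0000, 1.0271, 1.9471.
All moduli strictly greater than 1? Yes.
Verdict: Stationary.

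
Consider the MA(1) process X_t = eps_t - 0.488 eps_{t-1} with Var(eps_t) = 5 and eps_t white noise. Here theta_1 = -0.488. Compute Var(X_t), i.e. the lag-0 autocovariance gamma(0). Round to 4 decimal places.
\gamma(0) = 6.1907

For an MA(q) process X_t = eps_t + sum_i theta_i eps_{t-i} with
Var(eps_t) = sigma^2, the variance is
  gamma(0) = sigma^2 * (1 + sum_i theta_i^2).
  sum_i theta_i^2 = (-0.488)^2 = 0.238144.
  gamma(0) = 5 * (1 + 0.238144) = 5 * 1.238144 = 6.19072, which rounds to 6.1907.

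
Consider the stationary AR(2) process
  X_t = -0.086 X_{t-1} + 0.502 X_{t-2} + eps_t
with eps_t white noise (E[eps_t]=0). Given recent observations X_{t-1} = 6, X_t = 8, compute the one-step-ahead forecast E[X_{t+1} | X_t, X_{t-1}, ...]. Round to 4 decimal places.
E[X_{t+1} \mid \mathcal F_t] = 2.3240

For an AR(p) model X_t = c + sum_i phi_i X_{t-i} + eps_t, the
one-step-ahead conditional mean is
  E[X_{t+1} | X_t, ...] = c + sum_i phi_i X_{t+1-i}.
Substitute known values:
  E[X_{t+1} | ...] = (-0.086) * (8) + (0.502) * (6)
                   = 2.3240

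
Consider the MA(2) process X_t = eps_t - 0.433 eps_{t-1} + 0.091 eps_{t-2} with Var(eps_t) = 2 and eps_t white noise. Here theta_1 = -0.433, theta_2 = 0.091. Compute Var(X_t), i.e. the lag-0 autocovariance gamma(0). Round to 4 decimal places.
\gamma(0) = 2.3915

For an MA(q) process X_t = eps_t + sum_i theta_i eps_{t-i} with
Var(eps_t) = sigma^2, the variance is
  gamma(0) = sigma^2 * (1 + sum_i theta_i^2).
  sum_i theta_i^2 = (-0.433)^2 + (0.091)^2 = 0.187489 + 0.008281 = 0.19577.
  gamma(0) = 2 * (1 + 0.19577) = 2 * 1.19577 = 2.39154, which rounds to 2.3915.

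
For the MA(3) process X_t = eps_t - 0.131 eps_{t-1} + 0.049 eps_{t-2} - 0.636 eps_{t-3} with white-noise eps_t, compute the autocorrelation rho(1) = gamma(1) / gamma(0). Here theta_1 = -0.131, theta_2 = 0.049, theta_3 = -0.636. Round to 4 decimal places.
\rho(1) = -0.1184

For an MA(q) process with theta_0 = 1, the autocovariance is
  gamma(k) = sigma^2 * sum_{i=0..q-k} theta_i * theta_{i+k},
and rho(k) = gamma(k) / gamma(0). Sigma^2 cancels.
  numerator   = (1)*(-0.131) + (-0.131)*(0.049) + (0.049)*(-0.636) = -0.168583.
  denominator = (1)^2 + (-0.131)^2 + (0.049)^2 + (-0.636)^2 = 1.424058.
  rho(1) = -0.168583 / 1.424058 = -0.1184.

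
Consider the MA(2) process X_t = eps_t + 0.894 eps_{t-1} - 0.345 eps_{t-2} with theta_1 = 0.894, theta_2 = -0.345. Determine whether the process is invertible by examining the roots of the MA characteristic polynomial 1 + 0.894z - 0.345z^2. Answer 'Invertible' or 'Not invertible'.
\text{Not invertible}

The MA(q) characteristic polynomial is P(z) = 1 + 0.894z - 0.345z^2.
Invertibility requires all roots to lie outside the unit circle, i.e. |z| > 1 for every root.
Set 1 + (0.894) z + (-0.345) z^2 = 0, i.e. a z^2 + b z + c = 0 with a = -0.345, b = 0.894, c = 1.
Discriminant D = b^2 - 4ac = (0.894)^2 - 4*(-0.345)*1 = 0.799236 - (-1.38) = 2.179236.
D >= 0, so the roots are real: z = (-b +/- sqrt(D)) / (2a) = (-0.894 +/- 1.476224) / (-0.69).
  z_1 = (-0.894 + 1.476224) / (-0.69) = -0.8438,   |z_1| = 0.8438.
  z_2 = (-0.894 - 1.476224) / (-0.69) = 3.4351,   |z_2| = 3.4351.
Moduli of all roots: 0.8438, 3.4351.
All moduli strictly greater than 1? No.
Verdict: Not invertible.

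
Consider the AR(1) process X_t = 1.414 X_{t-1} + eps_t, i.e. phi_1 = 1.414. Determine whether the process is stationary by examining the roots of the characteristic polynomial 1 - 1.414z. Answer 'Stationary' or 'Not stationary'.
\text{Not stationary}

The AR(p) characteristic polynomial is P(z) = 1 - 1.414z.
Stationarity requires all roots to lie outside the unit circle, i.e. |z| > 1 for every root.
This is linear in z: 1 + (-1.414) z = 0  =>  z = -1/(-1.414) = 0.707214,  |z| = 0.707214.
Moduli of all roots: 0.7072.
All moduli strictly greater than 1? No.
Verdict: Not stationary.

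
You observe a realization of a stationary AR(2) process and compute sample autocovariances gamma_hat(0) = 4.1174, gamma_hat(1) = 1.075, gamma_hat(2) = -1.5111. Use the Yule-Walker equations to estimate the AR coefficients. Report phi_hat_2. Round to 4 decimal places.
\hat\phi_{2} = -0.4670

The Yule-Walker equations for an AR(p) process read, in matrix form,
  Gamma_p phi = r_p,   with   (Gamma_p)_{ij} = gamma(|i - j|),
                       (r_p)_i = gamma(i),   i,j = 1..p.
Substitute the sample gammas (Toeplitz matrix and right-hand side of size 2):
  Gamma_p = [[4.1174, 1.075], [1.075, 4.1174]]
  r_p     = [1.075, -1.5111]
Written out:
  4.1174 phi_1 + 1.075 phi_2 = 1.075
  1.075 phi_1 + 4.1174 phi_2 = -1.5111
Solve by Cramer's rule:
  det = gamma(0)^2 - gamma(1)^2 = (4.1174)^2 - (1.075)^2 = 16.95298276 - 1.155625 = 15.79735776
  phi_hat_1 = [gamma(1) gamma(0) - gamma(1) gamma(2)] / det = [(1.075)(4.1174) - (1.075)(-1.5111)] / 15.79735776 = 6.0506375 / 15.79735776 = 0.383
  phi_hat_2 = [gamma(0) gamma(2) - gamma(1)^2] / det = [(4.1174)(-1.5111) - (1.075)^2] / 15.79735776 = -7.37742814 / 15.79735776 = -0.467
So phi_hat = [0.3830, -0.4670].
Therefore phi_hat_2 = -0.4670.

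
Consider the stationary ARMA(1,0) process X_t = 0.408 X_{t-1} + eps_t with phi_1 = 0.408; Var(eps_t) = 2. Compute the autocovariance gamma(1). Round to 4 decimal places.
\gamma(1) = 0.9790

Multiply the model equation by X_{t-k} and take expectations. With theta_0 = psi_0 = 1 and psi_j the MA(infinity) weights, this gives
  gamma(k) - sum_i phi_i gamma(k-i) = c_k,
  c_k = sigma^2 * sum_{j=k..q} theta_j psi_{j-k}   (c_k = 0 for k > q),
using gamma(-m) = gamma(m).
Pure AR (q = 0): c_0 = sigma^2 = 2, c_k = 0 for k >= 1.
Equations for k = 0 and k = 1 (AR order 1):
  gamma(0) = phi_1 gamma(1) + c_0
  gamma(1) = phi_1 gamma(0) + c_1
Substituting the second into the first: gamma(0) (1 - phi_1^2) = c_0 + phi_1 c_1, so
  gamma(0) = c_0 / (1 - phi_1^2) = 2 / (1 - (0.408)^2) = 2 / 0.833536 = 2.399416.
  gamma(1) = phi_1 gamma(0) = (0.408)(2.399416) = 0.978962.
Therefore gamma(1) = 0.9790 (to 4 decimal places).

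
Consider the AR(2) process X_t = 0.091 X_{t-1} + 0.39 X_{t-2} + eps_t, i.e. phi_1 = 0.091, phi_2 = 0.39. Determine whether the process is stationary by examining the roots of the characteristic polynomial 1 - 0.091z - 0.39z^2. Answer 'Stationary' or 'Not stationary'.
\text{Stationary}

The AR(p) characteristic polynomial is P(z) = 1 - 0.091z - 0.39z^2.
Stationarity requires all roots to lie outside the unit circle, i.e. |z| > 1 for every root.
Set 1 + (-0.091) z + (-0.39) z^2 = 0, i.e. a z^2 + b z + c = 0 with a = -0.39, b = -0.091, c = 1.
Discriminant D = b^2 - 4ac = (-0.091)^2 - 4*(-0.39)*1 = 0.008281 - (-1.56) = 1.568281.
D >= 0, so the roots are real: z = (-b +/- sqrt(D)) / (2a) = (0.091 +/- 1.25231) / (-0.78).
  z_1 = (0.091 + 1.25231) / (-0.78) = -1.7222,   |z_1| = 1.7222.
  z_2 = (0.091 - 1.25231) / (-0.78) = 1.4889,   |z_2| = 1.4889.
Moduli of all roots: 1.7222, 1.4889.
All moduli strictly greater than 1? Yes.
Verdict: Stationary.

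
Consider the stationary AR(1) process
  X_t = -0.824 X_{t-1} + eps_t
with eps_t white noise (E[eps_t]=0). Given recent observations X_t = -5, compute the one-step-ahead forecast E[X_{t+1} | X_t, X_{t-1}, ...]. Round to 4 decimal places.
E[X_{t+1} \mid \mathcal F_t] = 4.1200

For an AR(p) model X_t = c + sum_i phi_i X_{t-i} + eps_t, the
one-step-ahead conditional mean is
  E[X_{t+1} | X_t, ...] = c + sum_i phi_i X_{t+1-i}.
Substitute known values:
  E[X_{t+1} | ...] = (-0.824) * (-5)
                   = 4.1200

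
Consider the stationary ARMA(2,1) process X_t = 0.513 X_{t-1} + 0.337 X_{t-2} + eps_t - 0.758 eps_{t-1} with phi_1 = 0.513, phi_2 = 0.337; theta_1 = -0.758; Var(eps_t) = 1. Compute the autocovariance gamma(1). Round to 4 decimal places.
\gamma(1) = -0.2699

Multiply the model equation by X_{t-k} and take expectations. With theta_0 = psi_0 = 1 and psi_j the MA(infinity) weights, this gives
  gamma(k) - sum_i phi_i gamma(k-i) = c_k,
  c_k = sigma^2 * sum_{j=k..q} theta_j psi_{j-k}   (c_k = 0 for k > q),
using gamma(-m) = gamma(m).
psi-weights needed (psi_j = theta_j + sum_i phi_i psi_{j-i}):
  psi_1 = theta_1 + phi_1 = -0.758 + (0.513) = -0.245
Right-hand sides:
  c_0 = sigma^2 (1 + theta_1 psi_1) = 1 * (1 + (-0.758)(-0.245)) = 1 * 1.18571 = 1.18571
  c_1 = sigma^2 theta_1 = 1 * (-0.758) = -0.758
  c_2 = 0
Equations for k = 0, 1, 2 (AR order 2, c_2 = 0):
  (E0) gamma(0) = phi_1 gamma(1) + phi_2 gamma(2) + c_0
  (E1) gamma(1) = phi_1 gamma(0) + phi_2 gamma(1) + c_1
  (E2) gamma(2) = phi_1 gamma(1) + phi_2 gamma(0)
From (E1): gamma(1) = A gamma(0) + B with
  A = phi_1 / (1 - phi_2) = 0.513 / 0.663 = 0.773756,   B = c_1 / (1 - phi_2) = -0.758 / 0.663 = -1.143288.
Insert (E2) into (E0): gamma(0) (1 - phi_2^2) = phi_1 (1 + phi_2) gamma(1) + c_0.
  phi_1 (1 + phi_2) = (0.513)(1.337) = 0.685881,   1 - phi_2^2 = 0.886431.
Replace gamma(1) by A gamma(0) + B and collect gamma(0):
  gamma(0) [0.886431 - (0.685881)(0.773756)] = (0.685881)(-1.143288) + 1.18571
  gamma(0) * 0.355727 = 0.40155
  gamma(0) = 0.40155 / 0.355727 = 1.128817.
  gamma(1) = A gamma(0) + B = (0.773756)(1.128817) + (-1.143288) = -0.269859.
Therefore gamma(1) = -0.2699 (to 4 decimal places).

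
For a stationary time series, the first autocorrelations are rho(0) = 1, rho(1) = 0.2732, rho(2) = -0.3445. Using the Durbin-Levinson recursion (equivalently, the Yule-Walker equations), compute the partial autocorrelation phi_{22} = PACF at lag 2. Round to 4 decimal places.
\phi_{22} = -0.4529

The PACF at lag k is phi_{kk}, the last component of the solution
to the Yule-Walker system G_k phi = r_k where
  (G_k)_{ij} = rho(|i - j|), (r_k)_i = rho(i), i,j = 1..k.
Equivalently, Durbin-Levinson gives phi_{kk} iteratively:
  phi_{11} = rho(1)
  phi_{kk} = [rho(k) - sum_{j=1..k-1} phi_{k-1,j} rho(k-j)]
            / [1 - sum_{j=1..k-1} phi_{k-1,j} rho(j)],
  phi_{k,j} = phi_{k-1,j} - phi_{kk} phi_{k-1,k-j},  j = 1..k-1.
Step k = 1:
  phi_11 = rho(1) = 0.2732.
Step k = 2:
  phi_22 = [rho(2) - phi_11 rho(1)] / [1 - phi_11 rho(1)] = [-0.3445 - (0.2732)(0.2732)] / [1 - (0.2732)(0.2732)]
         = -0.41913824 / 0.92536176 = -0.4529.
Therefore phi_{22} = -0.4529.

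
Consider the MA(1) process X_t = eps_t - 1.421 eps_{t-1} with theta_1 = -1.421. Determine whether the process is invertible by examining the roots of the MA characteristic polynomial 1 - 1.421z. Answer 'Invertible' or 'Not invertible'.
\text{Not invertible}

The MA(q) characteristic polynomial is P(z) = 1 - 1.421z.
Invertibility requires all roots to lie outside the unit circle, i.e. |z| > 1 for every root.
This is linear in z: 1 + (-1.421) z = 0  =>  z = -1/(-1.421) = 0.70373,  |z| = 0.70373.
Moduli of all roots: 0.7037.
All moduli strictly greater than 1? No.
Verdict: Not invertible.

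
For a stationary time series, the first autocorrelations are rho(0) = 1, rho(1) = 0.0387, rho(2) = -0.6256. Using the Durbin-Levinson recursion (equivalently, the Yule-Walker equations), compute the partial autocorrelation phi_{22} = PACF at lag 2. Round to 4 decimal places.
\phi_{22} = -0.6280

The PACF at lag k is phi_{kk}, the last component of the solution
to the Yule-Walker system G_k phi = r_k where
  (G_k)_{ij} = rho(|i - j|), (r_k)_i = rho(i), i,j = 1..k.
Equivalently, Durbin-Levinson gives phi_{kk} iteratively:
  phi_{11} = rho(1)
  phi_{kk} = [rho(k) - sum_{j=1..k-1} phi_{k-1,j} rho(k-j)]
            / [1 - sum_{j=1..k-1} phi_{k-1,j} rho(j)],
  phi_{k,j} = phi_{k-1,j} - phi_{kk} phi_{k-1,k-j},  j = 1..k-1.
Step k = 1:
  phi_11 = rho(1) = 0.0387.
Step k = 2:
  phi_22 = [rho(2) - phi_11 rho(1)] / [1 - phi_11 rho(1)] = [-0.6256 - (0.0387)(0.0387)] / [1 - (0.0387)(0.0387)]
         = -0.62709769 / 0.99850231 = -0.628.
Therefore phi_{22} = -0.6280.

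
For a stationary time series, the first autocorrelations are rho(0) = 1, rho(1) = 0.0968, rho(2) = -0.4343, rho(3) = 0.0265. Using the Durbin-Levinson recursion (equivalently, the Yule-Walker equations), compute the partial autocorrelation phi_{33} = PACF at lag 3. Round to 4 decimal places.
\phi_{33} = 0.1651

The PACF at lag k is phi_{kk}, the last component of the solution
to the Yule-Walker system G_k phi = r_k where
  (G_k)_{ij} = rho(|i - j|), (r_k)_i = rho(i), i,j = 1..k.
Equivalently, Durbin-Levinson gives phi_{kk} iteratively:
  phi_{11} = rho(1)
  phi_{kk} = [rho(k) - sum_{j=1..k-1} phi_{k-1,j} rho(k-j)]
            / [1 - sum_{j=1..k-1} phi_{k-1,j} rho(j)],
  phi_{k,j} = phi_{k-1,j} - phi_{kk} phi_{k-1,k-j},  j = 1..k-1.
Step k = 1:
  phi_11 = rho(1) = 0.0968.
Step k = 2:
  phi_22 = [rho(2) - phi_11 rho(1)] / [1 - phi_11 rho(1)] = [-0.4343 - (0.0968)(0.0968)] / [1 - (0.0968)(0.0968)]
         = -0.44367024 / 0.99062976 = -0.447867.
  Update: phi_21 = phi_11 - phi_22 phi_11 = 0.0968 - (-0.447867)(0.0968) = 0.140154.
Step k = 3:
  phi_33 = [rho(3) - phi_21 rho(2) - phi_22 rho(1)] / [1 - phi_21 rho(1) - phi_22 rho(2)]
    numerator   = 0.0265 - (0.140154)(-0.4343) - (-0.447867)(0.0968) = 0.13072218
    denominator = 1 - (0.140154)(0.0968) - (-0.447867)(-0.4343) = 0.79192456
  phi_33 = 0.13072218 / 0.79192456 = 0.1651.
Therefore phi_{33} = 0.1651.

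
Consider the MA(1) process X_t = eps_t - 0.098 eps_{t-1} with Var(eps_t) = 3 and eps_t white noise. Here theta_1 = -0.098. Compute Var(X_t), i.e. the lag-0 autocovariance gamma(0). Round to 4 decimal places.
\gamma(0) = 3.0288

For an MA(q) process X_t = eps_t + sum_i theta_i eps_{t-i} with
Var(eps_t) = sigma^2, the variance is
  gamma(0) = sigma^2 * (1 + sum_i theta_i^2).
  sum_i theta_i^2 = (-0.098)^2 = 0.009604.
  gamma(0) = 3 * (1 + 0.009604) = 3 * 1.009604 = 3.028812, which rounds to 3.0288.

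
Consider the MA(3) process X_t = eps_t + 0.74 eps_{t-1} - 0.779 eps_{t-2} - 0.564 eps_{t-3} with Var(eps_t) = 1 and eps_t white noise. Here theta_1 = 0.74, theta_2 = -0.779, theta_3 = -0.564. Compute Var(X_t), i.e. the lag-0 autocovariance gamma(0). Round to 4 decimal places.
\gamma(0) = 2.4725

For an MA(q) process X_t = eps_t + sum_i theta_i eps_{t-i} with
Var(eps_t) = sigma^2, the variance is
  gamma(0) = sigma^2 * (1 + sum_i theta_i^2).
  sum_i theta_i^2 = (0.74)^2 + (-0.779)^2 + (-0.564)^2 = 0.5476 + 0.606841 + 0.318096 = 1.472537.
  gamma(0) = 1 * (1 + 1.472537) = 1 * 2.472537 = 2.472537, which rounds to 2.4725.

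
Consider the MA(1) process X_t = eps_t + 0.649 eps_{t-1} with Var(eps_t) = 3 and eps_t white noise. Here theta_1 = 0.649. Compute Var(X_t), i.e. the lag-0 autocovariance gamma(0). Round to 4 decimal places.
\gamma(0) = 4.2636

For an MA(q) process X_t = eps_t + sum_i theta_i eps_{t-i} with
Var(eps_t) = sigma^2, the variance is
  gamma(0) = sigma^2 * (1 + sum_i theta_i^2).
  sum_i theta_i^2 = (0.649)^2 = 0.421201.
  gamma(0) = 3 * (1 + 0.421201) = 3 * 1.421201 = 4.263603, which rounds to 4.2636.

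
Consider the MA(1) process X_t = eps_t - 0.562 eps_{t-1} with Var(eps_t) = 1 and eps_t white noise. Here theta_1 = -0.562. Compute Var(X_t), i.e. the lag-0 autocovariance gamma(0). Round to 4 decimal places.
\gamma(0) = 1.3158

For an MA(q) process X_t = eps_t + sum_i theta_i eps_{t-i} with
Var(eps_t) = sigma^2, the variance is
  gamma(0) = sigma^2 * (1 + sum_i theta_i^2).
  sum_i theta_i^2 = (-0.562)^2 = 0.315844.
  gamma(0) = 1 * (1 + 0.315844) = 1 * 1.315844 = 1.315844, which rounds to 1.3158.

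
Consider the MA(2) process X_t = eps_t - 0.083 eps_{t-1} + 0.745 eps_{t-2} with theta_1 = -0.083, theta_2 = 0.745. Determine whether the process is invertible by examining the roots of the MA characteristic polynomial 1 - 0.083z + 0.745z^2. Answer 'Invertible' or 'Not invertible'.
\text{Invertible}

The MA(q) characteristic polynomial is P(z) = 1 - 0.083z + 0.745z^2.
Invertibility requires all roots to lie outside the unit circle, i.e. |z| > 1 for every root.
Set 1 + (-0.083) z + (0.745) z^2 = 0, i.e. a z^2 + b z + c = 0 with a = 0.745, b = -0.083, c = 1.
Discriminant D = b^2 - 4ac = (-0.083)^2 - 4*(0.745)*1 = 0.006889 - (2.98) = -2.973111.
D < 0, so the roots are the complex-conjugate pair z = (-b +/- i sqrt(-D)) / (2a) = 0.0557 +/- 1.1572i.
For a conjugate pair |z|^2 = z * conj(z) = (product of roots) = c/a = 1/(0.745) = 1.342282, so |z| = sqrt(1.342282) = 1.1586 for both roots.
Moduli of all roots: 1.1586, 1.1586.
All moduli strictly greater than 1? Yes.
Verdict: Invertible.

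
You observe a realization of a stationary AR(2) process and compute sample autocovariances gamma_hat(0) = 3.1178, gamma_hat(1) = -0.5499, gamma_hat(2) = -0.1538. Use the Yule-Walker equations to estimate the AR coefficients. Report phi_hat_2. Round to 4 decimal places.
\hat\phi_{2} = -0.0830

The Yule-Walker equations for an AR(p) process read, in matrix form,
  Gamma_p phi = r_p,   with   (Gamma_p)_{ij} = gamma(|i - j|),
                       (r_p)_i = gamma(i),   i,j = 1..p.
Substitute the sample gammas (Toeplitz matrix and right-hand side of size 2):
  Gamma_p = [[3.1178, -0.5499], [-0.5499, 3.1178]]
  r_p     = [-0.5499, -0.1538]
Written out:
  3.1178 phi_1 - 0.5499 phi_2 = -0.5499
  -0.5499 phi_1 + 3.1178 phi_2 = -0.1538
Solve by Cramer's rule:
  det = gamma(0)^2 - gamma(1)^2 = (3.1178)^2 - (-0.5499)^2 = 9.72067684 - 0.30239001 = 9.41828683
  phi_hat_1 = [gamma(1) gamma(0) - gamma(1) gamma(2)] / det = [(-0.5499)(3.1178) - (-0.5499)(-0.1538)] / 9.41828683 = -1.79905284 / 9.41828683 = -0.191
  phi_hat_2 = [gamma(0) gamma(2) - gamma(1)^2] / det = [(3.1178)(-0.1538) - (-0.5499)^2] / 9.41828683 = -0.78190765 / 9.41828683 = -0.083
So phi_hat = [-0.1910, -0.0830].
Therefore phi_hat_2 = -0.0830.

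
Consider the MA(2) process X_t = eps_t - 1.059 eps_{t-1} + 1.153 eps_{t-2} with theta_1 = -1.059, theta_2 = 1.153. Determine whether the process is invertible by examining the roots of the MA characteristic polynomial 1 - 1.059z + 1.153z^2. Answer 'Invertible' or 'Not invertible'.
\text{Not invertible}

The MA(q) characteristic polynomial is P(z) = 1 - 1.059z + 1.153z^2.
Invertibility requires all roots to lie outside the unit circle, i.e. |z| > 1 for every root.
Set 1 + (-1.059) z + (1.153) z^2 = 0, i.e. a z^2 + b z + c = 0 with a = 1.153, b = -1.059, c = 1.
Discriminant D = b^2 - 4ac = (-1.059)^2 - 4*(1.153)*1 = 1.121481 - (4.612) = -3.490519.
D < 0, so the roots are the complex-conjugate pair z = (-b +/- i sqrt(-D)) / (2a) = 0.4592 +/- 0.8102i.
For a conjugate pair |z|^2 = z * conj(z) = (product of roots) = c/a = 1/(1.153) = 0.867303, so |z| = sqrt(0.867303) = 0.9313 for both roots.
Moduli of all roots: 0.9313, 0.9313.
All moduli strictly greater than 1? No.
Verdict: Not invertible.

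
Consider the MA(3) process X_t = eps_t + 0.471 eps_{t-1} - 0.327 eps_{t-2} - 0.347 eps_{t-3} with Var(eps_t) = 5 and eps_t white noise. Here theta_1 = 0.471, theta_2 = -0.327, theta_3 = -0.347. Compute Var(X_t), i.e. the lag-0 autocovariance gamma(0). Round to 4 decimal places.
\gamma(0) = 7.2459

For an MA(q) process X_t = eps_t + sum_i theta_i eps_{t-i} with
Var(eps_t) = sigma^2, the variance is
  gamma(0) = sigma^2 * (1 + sum_i theta_i^2).
  sum_i theta_i^2 = (0.471)^2 + (-0.327)^2 + (-0.347)^2 = 0.221841 + 0.106929 + 0.120409 = 0.449179.
  gamma(0) = 5 * (1 + 0.449179) = 5 * 1.449179 = 7.245895, which rounds to 7.2459.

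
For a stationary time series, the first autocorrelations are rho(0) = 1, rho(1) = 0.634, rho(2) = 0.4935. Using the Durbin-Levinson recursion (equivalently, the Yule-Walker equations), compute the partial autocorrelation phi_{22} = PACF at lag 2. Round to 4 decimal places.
\phi_{22} = 0.1531

The PACF at lag k is phi_{kk}, the last component of the solution
to the Yule-Walker system G_k phi = r_k where
  (G_k)_{ij} = rho(|i - j|), (r_k)_i = rho(i), i,j = 1..k.
Equivalently, Durbin-Levinson gives phi_{kk} iteratively:
  phi_{11} = rho(1)
  phi_{kk} = [rho(k) - sum_{j=1..k-1} phi_{k-1,j} rho(k-j)]
            / [1 - sum_{j=1..k-1} phi_{k-1,j} rho(j)],
  phi_{k,j} = phi_{k-1,j} - phi_{kk} phi_{k-1,k-j},  j = 1..k-1.
Step k = 1:
  phi_11 = rho(1) = 0.634.
Step k = 2:
  phi_22 = [rho(2) - phi_11 rho(1)] / [1 - phi_11 rho(1)] = [0.4935 - (0.634)(0.634)] / [1 - (0.634)(0.634)]
         = 0.091544 / 0.598044 = 0.1531.
Therefore phi_{22} = 0.1531.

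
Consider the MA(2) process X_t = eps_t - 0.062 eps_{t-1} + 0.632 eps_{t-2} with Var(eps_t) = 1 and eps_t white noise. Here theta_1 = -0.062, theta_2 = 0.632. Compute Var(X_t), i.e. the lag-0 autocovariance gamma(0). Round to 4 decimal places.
\gamma(0) = 1.4033

For an MA(q) process X_t = eps_t + sum_i theta_i eps_{t-i} with
Var(eps_t) = sigma^2, the variance is
  gamma(0) = sigma^2 * (1 + sum_i theta_i^2).
  sum_i theta_i^2 = (-0.062)^2 + (0.632)^2 = 0.003844 + 0.399424 = 0.403268.
  gamma(0) = 1 * (1 + 0.403268) = 1 * 1.403268 = 1.403268, which rounds to 1.4033.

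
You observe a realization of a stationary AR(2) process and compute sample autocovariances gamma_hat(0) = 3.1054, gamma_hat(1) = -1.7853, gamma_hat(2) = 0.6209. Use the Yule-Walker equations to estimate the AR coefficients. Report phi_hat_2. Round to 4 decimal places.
\hat\phi_{2} = -0.1950

The Yule-Walker equations for an AR(p) process read, in matrix form,
  Gamma_p phi = r_p,   with   (Gamma_p)_{ij} = gamma(|i - j|),
                       (r_p)_i = gamma(i),   i,j = 1..p.
Substitute the sample gammas (Toeplitz matrix and right-hand side of size 2):
  Gamma_p = [[3.1054, -1.7853], [-1.7853, 3.1054]]
  r_p     = [-1.7853, 0.6209]
Written out:
  3.1054 phi_1 - 1.7853 phi_2 = -1.7853
  -1.7853 phi_1 + 3.1054 phi_2 = 0.6209
Solve by Cramer's rule:
  det = gamma(0)^2 - gamma(1)^2 = (3.1054)^2 - (-1.7853)^2 = 9.64350916 - 3.18729609 = 6.45621307
  phi_hat_1 = [gamma(1) gamma(0) - gamma(1) gamma(2)] / det = [(-1.7853)(3.1054) - (-1.7853)(0.6209)] / 6.45621307 = -4.43557785 / 6.45621307 = -0.687
  phi_hat_2 = [gamma(0) gamma(2) - gamma(1)^2] / det = [(3.1054)(0.6209) - (-1.7853)^2] / 6.45621307 = -1.25915323 / 6.45621307 = -0.195
So phi_hat = [-0.6870, -0.1950].
Therefore phi_hat_2 = -0.1950.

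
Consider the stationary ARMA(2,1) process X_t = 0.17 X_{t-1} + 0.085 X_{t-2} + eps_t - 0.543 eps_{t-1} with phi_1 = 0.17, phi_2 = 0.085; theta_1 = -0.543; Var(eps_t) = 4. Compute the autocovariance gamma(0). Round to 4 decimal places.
\gamma(0) = 4.5616

Multiply the model equation by X_{t-k} and take expectations. With theta_0 = psi_0 = 1 and psi_j the MA(infinity) weights, this gives
  gamma(k) - sum_i phi_i gamma(k-i) = c_k,
  c_k = sigma^2 * sum_{j=k..q} theta_j psi_{j-k}   (c_k = 0 for k > q),
using gamma(-m) = gamma(m).
psi-weights needed (psi_j = theta_j + sum_i phi_i psi_{j-i}):
  psi_1 = theta_1 + phi_1 = -0.543 + (0.17) = -0.373
Right-hand sides:
  c_0 = sigma^2 (1 + theta_1 psi_1) = 4 * (1 + (-0.543)(-0.373)) = 4 * 1.202539 = 4.810156
  c_1 = sigma^2 theta_1 = 4 * (-0.543) = -2.172
  c_2 = 0
Equations for k = 0, 1, 2 (AR order 2, c_2 = 0):
  (E0) gamma(0) = phi_1 gamma(1) + phi_2 gamma(2) + c_0
  (E1) gamma(1) = phi_1 gamma(0) + phi_2 gamma(1) + c_1
  (E2) gamma(2) = phi_1 gamma(1) + phi_2 gamma(0)
From (E1): gamma(1) = A gamma(0) + B with
  A = phi_1 / (1 - phi_2) = 0.17 / 0.915 = 0.185792,   B = c_1 / (1 - phi_2) = -2.172 / 0.915 = -2.37377.
Insert (E2) into (E0): gamma(0) (1 - phi_2^2) = phi_1 (1 + phi_2) gamma(1) + c_0.
  phi_1 (1 + phi_2) = (0.17)(1.085) = 0.18445,   1 - phi_2^2 = 0.992775.
Replace gamma(1) by A gamma(0) + B and collect gamma(0):
  gamma(0) [0.992775 - (0.18445)(0.185792)] = (0.18445)(-2.37377) + 4.810156
  gamma(0) * 0.958506 = 4.372314
  gamma(0) = 4.372314 / 0.958506 = 4.561595.
Therefore gamma(0) = 4.5616 (to 4 decimal places).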